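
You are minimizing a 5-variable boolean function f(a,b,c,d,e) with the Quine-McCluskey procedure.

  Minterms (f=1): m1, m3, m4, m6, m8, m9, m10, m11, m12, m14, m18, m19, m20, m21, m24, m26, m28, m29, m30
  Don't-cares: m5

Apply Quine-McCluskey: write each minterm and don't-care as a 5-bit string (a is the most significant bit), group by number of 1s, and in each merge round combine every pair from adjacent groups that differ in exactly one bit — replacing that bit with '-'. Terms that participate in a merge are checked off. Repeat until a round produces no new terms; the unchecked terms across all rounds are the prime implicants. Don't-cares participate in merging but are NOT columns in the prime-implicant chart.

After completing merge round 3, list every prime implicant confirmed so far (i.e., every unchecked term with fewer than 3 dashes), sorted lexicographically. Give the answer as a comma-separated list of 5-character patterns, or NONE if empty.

--100, -0011, -010-, 0-0-1, 0-1-0, 00-01, 010--, 1-010, 1-10-, 1001-

[col 0] 00001*, 00011*, 00100*, 00101*, 00110*, 01000*, 01001*, 01010*, 01011*, 01100*, 01110*, 10010*, 10011*, 10100*, 10101*, 11000*, 11010*, 11100*, 11101*, 11110*
[col 1] -0011, -0100*, -0101*, -1000*, -1010*, -1100*, -1110*, 0-001*, 0-011*, 0-100*, 0-110*, 00-01, 000-1*, 001-0*, 0010-*, 01-00*, 01-10*, 010-0*, 010-1*, 0100-*, 0101-*, 011-0*, 1-010, 1-100*, 1-101*, 1001-, 1010-*, 11-00*, 11-10*, 110-0*, 111-0*, 1110-*
[col 2] --100, -010-, -1-00*, -1-10*, -10-0*, -11-0*, 0-0-1, 0-1-0, 01--0*, 010--, 1-10-, 11--0*
[col 3] -1--0
Prime implicants: --100, -0011, -010-, -1--0, 0-0-1, 0-1-0, 00-01, 010--, 1-010, 1-10-, 1001-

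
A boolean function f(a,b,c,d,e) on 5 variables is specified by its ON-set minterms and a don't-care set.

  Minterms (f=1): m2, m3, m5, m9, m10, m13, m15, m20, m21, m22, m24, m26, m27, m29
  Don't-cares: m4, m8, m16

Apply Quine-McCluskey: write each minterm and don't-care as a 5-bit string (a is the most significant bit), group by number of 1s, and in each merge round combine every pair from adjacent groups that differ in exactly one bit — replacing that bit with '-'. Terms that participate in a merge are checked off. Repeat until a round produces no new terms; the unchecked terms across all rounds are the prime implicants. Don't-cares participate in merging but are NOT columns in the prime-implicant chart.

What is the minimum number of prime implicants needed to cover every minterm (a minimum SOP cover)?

size-2^0 implicants → 00010(✓)  00011(✓)  00100(✓)  00101(✓)  01000(✓)  01001(✓)  01010(✓)  01101(✓)  01111(✓)  10000(✓)  10100(✓)  10101(✓)  10110(✓)  11000(✓)  11010(✓)  11011(✓)  11101(✓)
size-2^1 implicants → -0100(✓)  -0101(✓)  -1000(✓)  -1010(✓)  -1101(✓)  0-010  0-101(✓)  0001-  0010-(✓)  01-01  010-0(✓)  0100-  011-1  1-000  1-101(✓)  10-00  101-0  1010-(✓)  110-0(✓)  1101-
size-2^2 implicants → --101  -010-  -10-0
Unchecked terms (primes): --101, -010-, -10-0, 0-010, 0001-, 01-01, 0100-, 011-1, 1-000, 10-00, 101-0, 1101-
Minterm coverage:
  m2 ⊆ 0-010,0001-
  m3 ⊆ 0001- [E]
  m5 ⊆ --101,-010-
  m9 ⊆ 01-01,0100-
  m10 ⊆ -10-0,0-010
  m13 ⊆ --101,01-01,011-1
  m15 ⊆ 011-1 [E]
  m20 ⊆ -010-,10-00,101-0
  m21 ⊆ --101,-010-
  m22 ⊆ 101-0 [E]
  m24 ⊆ -10-0,1-000
  m26 ⊆ -10-0,1101-
  m27 ⊆ 1101- [E]
  m29 ⊆ --101 [E]
E = {--101, 0001-, 011-1, 101-0, 1101-}
Petrick residual → -10-0, 01-01
Cover = cd'e + bc'e' + a'b'c'd + a'bd'e + a'bce + ab'ce' + abc'd  |cover|=7

7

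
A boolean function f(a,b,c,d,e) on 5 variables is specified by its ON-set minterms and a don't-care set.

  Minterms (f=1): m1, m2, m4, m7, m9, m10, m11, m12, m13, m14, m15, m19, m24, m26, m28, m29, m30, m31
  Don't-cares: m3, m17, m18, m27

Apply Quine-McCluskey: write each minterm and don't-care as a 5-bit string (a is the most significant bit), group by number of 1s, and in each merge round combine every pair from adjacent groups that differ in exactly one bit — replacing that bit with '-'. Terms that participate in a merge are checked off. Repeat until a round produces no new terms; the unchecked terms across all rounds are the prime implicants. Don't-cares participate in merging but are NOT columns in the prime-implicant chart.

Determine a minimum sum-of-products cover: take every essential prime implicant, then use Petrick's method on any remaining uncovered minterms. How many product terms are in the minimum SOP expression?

6

size-2^0 implicants → 00001(✓)  00010(✓)  00011(✓)  00100(✓)  00111(✓)  01001(✓)  01010(✓)  01011(✓)  01100(✓)  01101(✓)  01110(✓)  01111(✓)  10001(✓)  10010(✓)  10011(✓)  11000(✓)  11010(✓)  11011(✓)  11100(✓)  11101(✓)  11110(✓)  11111(✓)
size-2^1 implicants → -0001(✓)  -0010(✓)  -0011(✓)  -1010(✓)  -1011(✓)  -1100(✓)  -1101(✓)  -1110(✓)  -1111(✓)  0-001(✓)  0-010(✓)  0-011(✓)  0-100  0-111(✓)  00-11(✓)  000-1(✓)  0001-(✓)  01-01(✓)  01-10(✓)  01-11(✓)  010-1(✓)  0101-(✓)  011-0(✓)  011-1(✓)  0110-(✓)  0111-(✓)  1-010(✓)  1-011(✓)  100-1(✓)  1001-(✓)  11-00(✓)  11-10(✓)  11-11(✓)  110-0(✓)  1101-(✓)  111-0(✓)  111-1(✓)  1110-(✓)  1111-(✓)
size-2^2 implicants → --010(✓)  --011(✓)  -00-1  -001-(✓)  -1-10(✓)  -1-11(✓)  -101-(✓)  -11-0(✓)  -11-1(✓)  -110-(✓)  -111-(✓)  0--11  0-0-1  0-01-(✓)  01--1  01-1-(✓)  011--(✓)  1-01-(✓)  11--0  11-1-(✓)  111--(✓)
size-2^3 implicants → --01-  -1-1-  -11--
Unchecked terms (primes): --01-, -00-1, -1-1-, -11--, 0--11, 0-0-1, 0-100, 01--1, 11--0
Minterm coverage:
  m1 ⊆ -00-1,0-0-1
  m2 ⊆ --01- [E]
  m4 ⊆ 0-100 [E]
  m7 ⊆ 0--11 [E]
  m9 ⊆ 0-0-1,01--1
  m10 ⊆ --01-,-1-1-
  m11 ⊆ --01-,-1-1-,0--11,0-0-1,01--1
  m12 ⊆ -11--,0-100
  m13 ⊆ -11--,01--1
  m14 ⊆ -1-1-,-11--
  m15 ⊆ -1-1-,-11--,0--11,01--1
  m19 ⊆ --01-,-00-1
  m24 ⊆ 11--0 [E]
  m26 ⊆ --01-,-1-1-,11--0
  m28 ⊆ -11--,11--0
  m29 ⊆ -11-- [E]
  m30 ⊆ -1-1-,-11--,11--0
  m31 ⊆ -1-1-,-11--
E = {--01-, -11--, 0--11, 0-100, 11--0}
Petrick residual → 0-0-1
Cover = c'd + bc + a'de + a'c'e + a'cd'e' + abe'  |cover|=6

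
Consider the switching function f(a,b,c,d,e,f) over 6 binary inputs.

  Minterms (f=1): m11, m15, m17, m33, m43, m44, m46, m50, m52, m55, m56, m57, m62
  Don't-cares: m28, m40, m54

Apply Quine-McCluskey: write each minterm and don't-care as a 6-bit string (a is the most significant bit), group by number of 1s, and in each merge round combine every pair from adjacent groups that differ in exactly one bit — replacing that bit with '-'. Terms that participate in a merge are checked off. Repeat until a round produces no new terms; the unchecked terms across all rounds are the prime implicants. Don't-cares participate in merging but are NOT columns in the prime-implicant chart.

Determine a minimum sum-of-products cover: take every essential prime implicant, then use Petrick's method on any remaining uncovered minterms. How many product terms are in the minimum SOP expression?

size-2^0 implicants → 001011(✓)  001111(✓)  010001  011100  100001  101000(✓)  101011(✓)  101100(✓)  101110(✓)  110010(✓)  110100(✓)  110110(✓)  110111(✓)  111000(✓)  111001(✓)  111110(✓)
size-2^1 implicants → -01011  001-11  1-1000  1-1110  101-00  1011-0  11-110  110-10  1101-0  11011-  11100-
Unchecked terms (primes): -01011, 001-11, 010001, 011100, 1-1000, 1-1110, 100001, 101-00, 1011-0, 11-110, 110-10, 1101-0, 11011-, 11100-
Minterm coverage:
  m11 ⊆ -01011,001-11
  m15 ⊆ 001-11 [E]
  m17 ⊆ 010001 [E]
  m33 ⊆ 100001 [E]
  m43 ⊆ -01011 [E]
  m44 ⊆ 101-00,1011-0
  m46 ⊆ 1-1110,1011-0
  m50 ⊆ 110-10 [E]
  m52 ⊆ 1101-0 [E]
  m55 ⊆ 11011- [E]
  m56 ⊆ 1-1000,11100-
  m57 ⊆ 11100- [E]
  m62 ⊆ 1-1110,11-110
E = {-01011, 001-11, 010001, 100001, 110-10, 1101-0, 11011-, 11100-}
Petrick residual → 1-1110, 101-00
Cover = b'cd'ef + a'b'cef + a'bc'd'e'f + acdef' + ab'c'd'e'f + ab'ce'f' + abc'ef' + abc'df' + abc'de + abcd'e'  |cover|=10

10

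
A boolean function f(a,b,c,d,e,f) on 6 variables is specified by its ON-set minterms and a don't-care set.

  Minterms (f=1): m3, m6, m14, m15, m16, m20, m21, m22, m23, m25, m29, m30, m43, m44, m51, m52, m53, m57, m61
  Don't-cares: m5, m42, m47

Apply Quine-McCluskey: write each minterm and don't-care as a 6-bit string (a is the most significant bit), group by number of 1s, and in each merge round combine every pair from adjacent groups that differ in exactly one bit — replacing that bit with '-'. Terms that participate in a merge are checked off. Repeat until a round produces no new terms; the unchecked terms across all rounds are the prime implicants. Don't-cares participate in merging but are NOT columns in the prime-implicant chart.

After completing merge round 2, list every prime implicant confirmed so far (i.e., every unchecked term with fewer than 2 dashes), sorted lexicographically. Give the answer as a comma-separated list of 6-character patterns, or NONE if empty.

-01111, 0-0101, 000011, 00111-, 010-00, 101-11, 10101-, 101100, 110011

size-2^0 implicants → 000011  000101(✓)  000110(✓)  001110(✓)  001111(✓)  010000(✓)  010100(✓)  010101(✓)  010110(✓)  010111(✓)  011001(✓)  011101(✓)  011110(✓)  101010(✓)  101011(✓)  101100  101111(✓)  110011  110100(✓)  110101(✓)  111001(✓)  111101(✓)
size-2^1 implicants → -01111  -10100(✓)  -10101(✓)  -11001(✓)  -11101(✓)  0-0101  0-0110(✓)  0-1110(✓)  00-110(✓)  00111-  01-101(✓)  01-110(✓)  010-00  0101-0(✓)  0101-1(✓)  01010-(✓)  01011-(✓)  011-01(✓)  101-11  10101-  11-101(✓)  11010-(✓)  111-01(✓)
size-2^2 implicants → -1-101  -1010-  -11-01  0--110  0101--
Unchecked terms (primes): -01111, -1-101, -1010-, -11-01, 0--110, 0-0101, 000011, 00111-, 010-00, 0101--, 101-11, 10101-, 101100, 110011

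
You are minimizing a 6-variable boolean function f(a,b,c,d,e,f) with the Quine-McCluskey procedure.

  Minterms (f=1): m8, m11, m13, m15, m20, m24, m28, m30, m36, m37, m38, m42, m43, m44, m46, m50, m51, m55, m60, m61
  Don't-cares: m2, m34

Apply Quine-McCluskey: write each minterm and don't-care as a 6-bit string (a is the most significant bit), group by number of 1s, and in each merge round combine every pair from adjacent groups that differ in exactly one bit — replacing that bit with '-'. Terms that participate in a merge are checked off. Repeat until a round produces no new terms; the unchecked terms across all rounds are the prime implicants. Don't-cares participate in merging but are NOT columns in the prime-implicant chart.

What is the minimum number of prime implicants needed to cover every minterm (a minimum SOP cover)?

11

Round 0: 000010✓ 001000✓ 001011✓ 001101✓ 001111✓ 010100✓ 011000✓ 011100✓ 011110✓ 100010✓ 100100✓ 100101✓ 100110✓ 101010✓ 101011✓ 101100✓ 101110✓ 110010✓ 110011✓ 110111✓ 111100✓ 111101✓
Round 1: -00010 -01011 -11100 0-1000 001-11 0011-1 01-100 011-00 0111-0 1-0010 1-1100 10-010✓ 10-100✓ 10-110✓ 100-10✓ 1001-0✓ 10010- 101-10✓ 10101- 1011-0✓ 110-11 11001- 11110-
Round 2: 10--10 10-1-0
PIs = {-00010, -01011, -11100, 0-1000, 001-11, 0011-1, 01-100, 011-00, 0111-0, 1-0010, 1-1100, 10--10, 10-1-0, 10010-, 10101-, 110-11, 11001-, 11110-}
Coverage chart:
  m8: 0-1000 ←essential
  m11: -01011,001-11
  m13: 0011-1 ←essential
  m15: 001-11,0011-1
  m20: 01-100 ←essential
  m24: 0-1000,011-00
  m28: -11100,01-100,011-00,0111-0
  m30: 0111-0 ←essential
  m36: 10-1-0,10010-
  m37: 10010- ←essential
  m38: 10--10,10-1-0
  m42: 10--10,10101-
  m43: -01011,10101-
  m44: 1-1100,10-1-0
  m46: 10--10,10-1-0
  m50: 1-0010,11001-
  m51: 110-11,11001-
  m55: 110-11 ←essential
  m60: -11100,1-1100,11110-
  m61: 11110- ←essential
Essential: 0-1000, 0011-1, 01-100, 0111-0, 10010-, 110-11, 11110-
Petrick residual → -01011, 1-0010, 1-1100, 10--10
Min cover (11 terms): b'cd'ef + a'cd'e'f' + a'b'cdf + a'bde'f' + a'bcdf' + ac'd'ef' + acde'f' + ab'ef' + ab'c'de' + abc'ef + abcde'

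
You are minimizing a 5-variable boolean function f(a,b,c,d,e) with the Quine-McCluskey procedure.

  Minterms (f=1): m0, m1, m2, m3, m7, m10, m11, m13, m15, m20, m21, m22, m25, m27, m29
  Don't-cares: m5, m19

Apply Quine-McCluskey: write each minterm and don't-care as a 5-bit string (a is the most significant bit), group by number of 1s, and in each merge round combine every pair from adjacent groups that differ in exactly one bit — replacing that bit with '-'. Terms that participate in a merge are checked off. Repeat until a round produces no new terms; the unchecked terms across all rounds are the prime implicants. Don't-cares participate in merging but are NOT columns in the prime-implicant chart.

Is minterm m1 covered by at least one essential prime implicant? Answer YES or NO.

size-2^0 implicants → 00000(✓)  00001(✓)  00010(✓)  00011(✓)  00101(✓)  00111(✓)  01010(✓)  01011(✓)  01101(✓)  01111(✓)  10011(✓)  10100(✓)  10101(✓)  10110(✓)  11001(✓)  11011(✓)  11101(✓)
size-2^1 implicants → -0011(✓)  -0101(✓)  -1011(✓)  -1101(✓)  0-010(✓)  0-011(✓)  0-101(✓)  0-111(✓)  00-01(✓)  00-11(✓)  000-0(✓)  000-1(✓)  0000-(✓)  0001-(✓)  001-1(✓)  01-11(✓)  0101-(✓)  011-1(✓)  1-011(✓)  1-101(✓)  101-0  1010-  11-01  110-1
size-2^2 implicants → --011  --101  0--11  0-01-  0-1-1  00--1  000--
Unchecked terms (primes): --011, --101, 0--11, 0-01-, 0-1-1, 00--1, 000--, 101-0, 1010-, 11-01, 110-1
Minterm coverage:
  m0 ⊆ 000-- [E]
  m1 ⊆ 00--1,000--
  m2 ⊆ 0-01-,000--
  m3 ⊆ --011,0--11,0-01-,00--1,000--
  m7 ⊆ 0--11,0-1-1,00--1
  m10 ⊆ 0-01- [E]
  m11 ⊆ --011,0--11,0-01-
  m13 ⊆ --101,0-1-1
  m15 ⊆ 0--11,0-1-1
  m20 ⊆ 101-0,1010-
  m21 ⊆ --101,1010-
  m22 ⊆ 101-0 [E]
  m25 ⊆ 11-01,110-1
  m27 ⊆ --011,110-1
  m29 ⊆ --101,11-01
E = {0-01-, 000--, 101-0}

YES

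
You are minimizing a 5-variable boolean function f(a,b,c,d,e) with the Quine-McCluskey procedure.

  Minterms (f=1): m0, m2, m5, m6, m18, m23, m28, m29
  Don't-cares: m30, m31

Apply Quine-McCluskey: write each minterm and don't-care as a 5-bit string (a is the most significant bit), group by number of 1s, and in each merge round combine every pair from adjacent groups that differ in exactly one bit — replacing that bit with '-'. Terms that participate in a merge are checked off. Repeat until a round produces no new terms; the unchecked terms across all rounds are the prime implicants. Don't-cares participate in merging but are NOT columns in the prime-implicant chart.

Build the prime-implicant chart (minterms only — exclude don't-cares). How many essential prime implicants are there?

6

Round 0: 00000✓ 00010✓ 00101 00110✓ 10010✓ 10111✓ 11100✓ 11101✓ 11110✓ 11111✓
Round 1: -0010 00-10 000-0 1-111 111-0✓ 111-1✓ 1110-✓ 1111-✓
Round 2: 111--
PIs = {-0010, 00-10, 000-0, 00101, 1-111, 111--}
Coverage chart:
  m0: 000-0 ←essential
  m2: -0010,00-10,000-0
  m5: 00101 ←essential
  m6: 00-10 ←essential
  m18: -0010 ←essential
  m23: 1-111 ←essential
  m28: 111-- ←essential
  m29: 111-- ←essential
Essential: -0010, 00-10, 000-0, 00101, 1-111, 111--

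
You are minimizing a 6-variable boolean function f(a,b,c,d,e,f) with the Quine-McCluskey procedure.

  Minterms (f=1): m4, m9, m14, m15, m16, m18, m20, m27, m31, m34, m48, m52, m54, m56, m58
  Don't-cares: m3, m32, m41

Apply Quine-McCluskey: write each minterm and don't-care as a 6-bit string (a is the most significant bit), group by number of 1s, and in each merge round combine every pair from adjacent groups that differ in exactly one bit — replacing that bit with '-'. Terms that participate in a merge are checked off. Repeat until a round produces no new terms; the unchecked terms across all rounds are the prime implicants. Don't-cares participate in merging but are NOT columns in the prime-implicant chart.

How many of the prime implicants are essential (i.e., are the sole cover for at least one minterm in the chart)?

size-2^0 implicants → 000011  000100(✓)  001001(✓)  001110(✓)  001111(✓)  010000(✓)  010010(✓)  010100(✓)  011011(✓)  011111(✓)  100000(✓)  100010(✓)  101001(✓)  110000(✓)  110100(✓)  110110(✓)  111000(✓)  111010(✓)
size-2^1 implicants → -01001  -10000(✓)  -10100(✓)  0-0100  0-1111  00111-  010-00(✓)  0100-0  011-11  1-0000  1000-0  11-000  110-00(✓)  1101-0  1110-0
size-2^2 implicants → -10-00
Unchecked terms (primes): -01001, -10-00, 0-0100, 0-1111, 000011, 00111-, 0100-0, 011-11, 1-0000, 1000-0, 11-000, 1101-0, 1110-0
Minterm coverage:
  m4 ⊆ 0-0100 [E]
  m9 ⊆ -01001 [E]
  m14 ⊆ 00111- [E]
  m15 ⊆ 0-1111,00111-
  m16 ⊆ -10-00,0100-0
  m18 ⊆ 0100-0 [E]
  m20 ⊆ -10-00,0-0100
  m27 ⊆ 011-11 [E]
  m31 ⊆ 0-1111,011-11
  m34 ⊆ 1000-0 [E]
  m48 ⊆ -10-00,1-0000,11-000
  m52 ⊆ -10-00,1101-0
  m54 ⊆ 1101-0 [E]
  m56 ⊆ 11-000,1110-0
  m58 ⊆ 1110-0 [E]
E = {-01001, 0-0100, 00111-, 0100-0, 011-11, 1000-0, 1101-0, 1110-0}

8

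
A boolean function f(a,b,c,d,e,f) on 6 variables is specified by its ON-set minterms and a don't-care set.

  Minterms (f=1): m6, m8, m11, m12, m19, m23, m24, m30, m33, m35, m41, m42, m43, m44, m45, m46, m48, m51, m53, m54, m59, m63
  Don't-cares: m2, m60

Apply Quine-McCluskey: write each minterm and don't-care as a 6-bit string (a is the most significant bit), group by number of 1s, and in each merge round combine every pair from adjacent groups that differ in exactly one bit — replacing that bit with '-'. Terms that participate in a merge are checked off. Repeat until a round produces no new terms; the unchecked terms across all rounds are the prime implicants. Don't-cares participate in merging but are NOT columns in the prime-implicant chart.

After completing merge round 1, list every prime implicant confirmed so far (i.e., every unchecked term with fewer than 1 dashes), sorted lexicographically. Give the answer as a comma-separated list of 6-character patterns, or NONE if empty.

011110, 110000, 110101, 110110

[col 0] 000010*, 000110*, 001000*, 001011*, 001100*, 010011*, 010111*, 011000*, 011110, 100001*, 100011*, 101001*, 101010*, 101011*, 101100*, 101101*, 101110*, 110000, 110011*, 110101, 110110, 111011*, 111100*, 111111*
[col 1] -01011, -01100, -10011, 0-1000, 000-10, 001-00, 010-11, 1-0011*, 1-1011*, 1-1100, 10-001*, 10-011*, 1000-1*, 101-01, 101-10, 1010-1*, 10101-, 1011-0, 10110-, 11-011*, 111-11
[col 2] 1--011, 10-0-1
Prime implicants: -01011, -01100, -10011, 0-1000, 000-10, 001-00, 010-11, 011110, 1--011, 1-1100, 10-0-1, 101-01, 101-10, 10101-, 1011-0, 10110-, 110000, 110101, 110110, 111-11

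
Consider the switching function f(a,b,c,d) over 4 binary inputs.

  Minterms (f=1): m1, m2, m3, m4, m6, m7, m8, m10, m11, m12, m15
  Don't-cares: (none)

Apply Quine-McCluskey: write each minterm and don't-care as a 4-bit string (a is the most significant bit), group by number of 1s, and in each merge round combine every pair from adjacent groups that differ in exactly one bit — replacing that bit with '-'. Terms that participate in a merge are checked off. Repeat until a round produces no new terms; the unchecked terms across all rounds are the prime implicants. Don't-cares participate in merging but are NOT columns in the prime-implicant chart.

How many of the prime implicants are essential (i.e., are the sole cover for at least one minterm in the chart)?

[col 0] 0001*, 0010*, 0011*, 0100*, 0110*, 0111*, 1000*, 1010*, 1011*, 1100*, 1111*
[col 1] -010*, -011*, -100, -111*, 0-10*, 0-11*, 00-1, 001-*, 01-0, 011-*, 1-00, 1-11*, 10-0, 101-*
[col 2] --11, -01-, 0-1-
Prime implicants: --11, -01-, -100, 0-1-, 00-1, 01-0, 1-00, 10-0
PI chart (minterm → PIs covering it):
  1 | 00-1  (sole → essential)
  2 | -01-,0-1-
  3 | --11,-01-,0-1-,00-1
  4 | -100,01-0
  6 | 0-1-,01-0
  7 | --11,0-1-
  8 | 1-00,10-0
  10 | -01-,10-0
  11 | --11,-01-
  12 | -100,1-00
  15 | --11  (sole → essential)
Essential prime implicants: --11, 00-1

2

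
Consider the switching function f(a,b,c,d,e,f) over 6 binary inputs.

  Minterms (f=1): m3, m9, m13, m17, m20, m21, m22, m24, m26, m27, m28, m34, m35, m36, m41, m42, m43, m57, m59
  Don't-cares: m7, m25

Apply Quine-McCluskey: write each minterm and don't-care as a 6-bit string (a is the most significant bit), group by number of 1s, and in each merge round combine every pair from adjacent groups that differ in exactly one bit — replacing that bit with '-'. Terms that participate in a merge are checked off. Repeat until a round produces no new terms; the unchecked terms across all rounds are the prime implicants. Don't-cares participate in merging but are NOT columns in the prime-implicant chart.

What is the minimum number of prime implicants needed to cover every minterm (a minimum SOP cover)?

9

size-2^0 implicants → 000011(✓)  000111(✓)  001001(✓)  001101(✓)  010001(✓)  010100(✓)  010101(✓)  010110(✓)  011000(✓)  011001(✓)  011010(✓)  011011(✓)  011100(✓)  100010(✓)  100011(✓)  100100  101001(✓)  101010(✓)  101011(✓)  111001(✓)  111011(✓)
size-2^1 implicants → -00011  -01001(✓)  -11001(✓)  -11011(✓)  0-1001(✓)  000-11  001-01  01-001  01-100  010-01  0101-0  01010-  011-00  0110-0(✓)  0110-1(✓)  01100-(✓)  01101-(✓)  1-1001(✓)  1-1011(✓)  10-010(✓)  10-011(✓)  10001-(✓)  1010-1(✓)  10101-(✓)  1110-1(✓)
size-2^2 implicants → --1001  -110-1  0110--  1-10-1  10-01-
Unchecked terms (primes): --1001, -00011, -110-1, 000-11, 001-01, 01-001, 01-100, 010-01, 0101-0, 01010-, 011-00, 0110--, 1-10-1, 10-01-, 100100
Minterm coverage:
  m3 ⊆ -00011,000-11
  m9 ⊆ --1001,001-01
  m13 ⊆ 001-01 [E]
  m17 ⊆ 01-001,010-01
  m20 ⊆ 01-100,0101-0,01010-
  m21 ⊆ 010-01,01010-
  m22 ⊆ 0101-0 [E]
  m24 ⊆ 011-00,0110--
  m26 ⊆ 0110-- [E]
  m27 ⊆ -110-1,0110--
  m28 ⊆ 01-100,011-00
  m34 ⊆ 10-01- [E]
  m35 ⊆ -00011,10-01-
  m36 ⊆ 100100 [E]
  m41 ⊆ --1001,1-10-1
  m42 ⊆ 10-01- [E]
  m43 ⊆ 1-10-1,10-01-
  m57 ⊆ --1001,-110-1,1-10-1
  m59 ⊆ -110-1,1-10-1
E = {001-01, 0101-0, 0110--, 10-01-, 100100}
Petrick residual → -00011, 01-100, 010-01, 1-10-1
Cover = b'c'd'ef + a'b'ce'f + a'bde'f' + a'bc'e'f + a'bc'df' + a'bcd' + acd'f + ab'd'e + ab'c'de'f'  |cover|=9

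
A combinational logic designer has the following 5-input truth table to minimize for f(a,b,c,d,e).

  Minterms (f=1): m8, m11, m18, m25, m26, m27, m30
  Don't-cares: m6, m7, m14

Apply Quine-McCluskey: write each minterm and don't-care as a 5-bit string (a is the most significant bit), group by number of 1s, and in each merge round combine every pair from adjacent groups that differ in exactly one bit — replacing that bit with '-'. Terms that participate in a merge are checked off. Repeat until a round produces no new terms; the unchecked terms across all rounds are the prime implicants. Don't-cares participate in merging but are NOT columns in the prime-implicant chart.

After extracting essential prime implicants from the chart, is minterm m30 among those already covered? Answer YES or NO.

NO

[col 0] 00110*, 00111*, 01000, 01011*, 01110*, 10010*, 11001*, 11010*, 11011*, 11110*
[col 1] -1011, -1110, 0-110, 0011-, 1-010, 11-10, 110-1, 1101-
Prime implicants: -1011, -1110, 0-110, 0011-, 01000, 1-010, 11-10, 110-1, 1101-
PI chart (minterm → PIs covering it):
  8 | 01000  (sole → essential)
  11 | -1011  (sole → essential)
  18 | 1-010  (sole → essential)
  25 | 110-1  (sole → essential)
  26 | 1-010,11-10,1101-
  27 | -1011,110-1,1101-
  30 | -1110,11-10
Essential prime implicants: -1011, 01000, 1-010, 110-1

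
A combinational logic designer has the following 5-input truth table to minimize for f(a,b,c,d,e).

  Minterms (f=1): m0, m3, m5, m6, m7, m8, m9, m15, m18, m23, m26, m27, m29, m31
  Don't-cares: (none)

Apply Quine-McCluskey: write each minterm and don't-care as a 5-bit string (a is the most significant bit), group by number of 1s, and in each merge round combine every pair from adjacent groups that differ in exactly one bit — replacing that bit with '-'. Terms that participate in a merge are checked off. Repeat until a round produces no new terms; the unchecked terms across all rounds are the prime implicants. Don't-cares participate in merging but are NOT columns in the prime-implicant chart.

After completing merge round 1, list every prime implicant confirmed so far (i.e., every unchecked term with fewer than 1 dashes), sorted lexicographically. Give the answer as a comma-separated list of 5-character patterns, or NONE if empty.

NONE

[col 0] 00000*, 00011*, 00101*, 00110*, 00111*, 01000*, 01001*, 01111*, 10010*, 10111*, 11010*, 11011*, 11101*, 11111*
[col 1] -0111*, -1111*, 0-000, 0-111*, 00-11, 001-1, 0011-, 0100-, 1-010, 1-111*, 11-11, 1101-, 111-1
[col 2] --111
Prime implicants: --111, 0-000, 00-11, 001-1, 0011-, 0100-, 1-010, 11-11, 1101-, 111-1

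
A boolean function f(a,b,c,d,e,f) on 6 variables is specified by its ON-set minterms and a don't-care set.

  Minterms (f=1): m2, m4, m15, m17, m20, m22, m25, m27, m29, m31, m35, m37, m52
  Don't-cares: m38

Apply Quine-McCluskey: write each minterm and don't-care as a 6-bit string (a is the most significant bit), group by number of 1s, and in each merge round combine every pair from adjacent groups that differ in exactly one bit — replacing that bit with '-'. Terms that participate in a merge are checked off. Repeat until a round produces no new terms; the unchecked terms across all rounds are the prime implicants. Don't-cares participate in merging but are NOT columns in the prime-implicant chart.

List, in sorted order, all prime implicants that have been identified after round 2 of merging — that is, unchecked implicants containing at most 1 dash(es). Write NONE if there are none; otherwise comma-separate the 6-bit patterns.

Round 0: 000010 000100✓ 001111✓ 010001✓ 010100✓ 010110✓ 011001✓ 011011✓ 011101✓ 011111✓ 100011 100101 100110 110100✓
Round 1: -10100 0-0100 0-1111 01-001 0101-0 011-01✓ 011-11✓ 0110-1✓ 0111-1✓
Round 2: 011--1
PIs = {-10100, 0-0100, 0-1111, 000010, 01-001, 0101-0, 011--1, 100011, 100101, 100110}

-10100, 0-0100, 0-1111, 000010, 01-001, 0101-0, 100011, 100101, 100110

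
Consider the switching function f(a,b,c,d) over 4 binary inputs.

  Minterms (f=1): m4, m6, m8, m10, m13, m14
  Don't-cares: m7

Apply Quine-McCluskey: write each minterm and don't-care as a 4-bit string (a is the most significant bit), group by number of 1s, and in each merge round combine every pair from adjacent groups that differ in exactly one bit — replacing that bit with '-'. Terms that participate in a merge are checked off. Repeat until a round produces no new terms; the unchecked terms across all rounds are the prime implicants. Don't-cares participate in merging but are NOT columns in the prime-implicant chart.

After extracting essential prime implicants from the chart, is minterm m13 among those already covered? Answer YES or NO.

Round 0: 0100✓ 0110✓ 0111✓ 1000✓ 1010✓ 1101 1110✓
Round 1: -110 01-0 011- 1-10 10-0
PIs = {-110, 01-0, 011-, 1-10, 10-0, 1101}
Coverage chart:
  m4: 01-0 ←essential
  m6: -110,01-0,011-
  m8: 10-0 ←essential
  m10: 1-10,10-0
  m13: 1101 ←essential
  m14: -110,1-10
Essential: 01-0, 10-0, 1101

YES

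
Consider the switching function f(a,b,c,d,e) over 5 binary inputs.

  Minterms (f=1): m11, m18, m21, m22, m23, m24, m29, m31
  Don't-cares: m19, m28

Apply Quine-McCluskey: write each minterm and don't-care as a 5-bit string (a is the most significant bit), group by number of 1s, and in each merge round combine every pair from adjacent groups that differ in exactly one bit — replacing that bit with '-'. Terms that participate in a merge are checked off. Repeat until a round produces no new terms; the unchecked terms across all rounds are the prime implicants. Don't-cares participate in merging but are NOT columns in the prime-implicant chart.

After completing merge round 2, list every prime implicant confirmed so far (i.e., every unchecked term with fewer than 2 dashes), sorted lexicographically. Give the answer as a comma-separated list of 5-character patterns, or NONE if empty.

[col 0] 01011, 10010*, 10011*, 10101*, 10110*, 10111*, 11000*, 11100*, 11101*, 11111*
[col 1] 1-101*, 1-111*, 10-10*, 10-11*, 1001-*, 101-1*, 1011-*, 11-00, 111-1*, 1110-
[col 2] 1-1-1, 10-1-
Prime implicants: 01011, 1-1-1, 10-1-, 11-00, 1110-

01011, 11-00, 1110-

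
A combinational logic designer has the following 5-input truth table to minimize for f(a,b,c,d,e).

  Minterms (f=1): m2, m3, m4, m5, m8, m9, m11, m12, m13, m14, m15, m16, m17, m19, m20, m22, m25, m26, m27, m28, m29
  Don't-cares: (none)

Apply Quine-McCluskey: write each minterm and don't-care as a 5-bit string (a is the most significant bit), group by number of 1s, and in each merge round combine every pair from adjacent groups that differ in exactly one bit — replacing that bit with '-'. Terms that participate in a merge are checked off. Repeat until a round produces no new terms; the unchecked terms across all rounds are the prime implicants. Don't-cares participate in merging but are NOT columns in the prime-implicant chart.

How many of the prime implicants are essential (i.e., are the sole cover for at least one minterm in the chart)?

[col 0] 00010*, 00011*, 00100*, 00101*, 01000*, 01001*, 01011*, 01100*, 01101*, 01110*, 01111*, 10000*, 10001*, 10011*, 10100*, 10110*, 11001*, 11010*, 11011*, 11100*, 11101*
[col 1] -0011*, -0100*, -1001*, -1011*, -1100*, -1101*, 0-011*, 0-100*, 0-101*, 0001-, 0010-*, 01-00*, 01-01*, 01-11*, 010-1*, 0100-*, 011-0*, 011-1*, 0110-*, 0111-*, 1-001*, 1-011*, 1-100*, 10-00, 100-1*, 1000-, 101-0, 11-01*, 110-1*, 1101-, 1110-*
[col 2] --011, --100, -1-01, -10-1, -110-, 0-10-, 01--1, 01-0-, 011--, 1-0-1
Prime implicants: --011, --100, -1-01, -10-1, -110-, 0-10-, 0001-, 01--1, 01-0-, 011--, 1-0-1, 10-00, 1000-, 101-0, 1101-
PI chart (minterm → PIs covering it):
  2 | 0001-  (sole → essential)
  3 | --011,0001-
  4 | --100,0-10-
  5 | 0-10-  (sole → essential)
  8 | 01-0-  (sole → essential)
  9 | -1-01,-10-1,01--1,01-0-
  11 | --011,-10-1,01--1
  12 | --100,-110-,0-10-,01-0-,011--
  13 | -1-01,-110-,0-10-,01--1,01-0-,011--
  14 | 011--  (sole → essential)
  15 | 01--1,011--
  16 | 10-00,1000-
  17 | 1-0-1,1000-
  19 | --011,1-0-1
  20 | --100,10-00,101-0
  22 | 101-0  (sole → essential)
  25 | -1-01,-10-1,1-0-1
  26 | 1101-  (sole → essential)
  27 | --011,-10-1,1-0-1,1101-
  28 | --100,-110-
  29 | -1-01,-110-
Essential prime implicants: 0-10-, 0001-, 01-0-, 011--, 101-0, 1101-

6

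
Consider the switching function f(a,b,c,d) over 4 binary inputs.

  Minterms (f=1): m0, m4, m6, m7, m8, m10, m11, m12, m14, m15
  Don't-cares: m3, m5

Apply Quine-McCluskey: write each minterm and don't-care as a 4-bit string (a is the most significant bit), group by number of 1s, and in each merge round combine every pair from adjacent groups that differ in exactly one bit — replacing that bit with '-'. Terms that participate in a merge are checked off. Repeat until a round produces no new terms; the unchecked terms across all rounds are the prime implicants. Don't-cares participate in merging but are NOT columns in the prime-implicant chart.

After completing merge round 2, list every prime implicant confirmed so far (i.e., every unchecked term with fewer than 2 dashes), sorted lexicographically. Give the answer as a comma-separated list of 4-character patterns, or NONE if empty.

Round 0: 0000✓ 0011✓ 0100✓ 0101✓ 0110✓ 0111✓ 1000✓ 1010✓ 1011✓ 1100✓ 1110✓ 1111✓
Round 1: -000✓ -011✓ -100✓ -110✓ -111✓ 0-00✓ 0-11✓ 01-0✓ 01-1✓ 010-✓ 011-✓ 1-00✓ 1-10✓ 1-11✓ 10-0✓ 101-✓ 11-0✓ 111-✓
Round 2: --00 --11 -1-0 -11- 01-- 1--0 1-1-
PIs = {--00, --11, -1-0, -11-, 01--, 1--0, 1-1-}

NONE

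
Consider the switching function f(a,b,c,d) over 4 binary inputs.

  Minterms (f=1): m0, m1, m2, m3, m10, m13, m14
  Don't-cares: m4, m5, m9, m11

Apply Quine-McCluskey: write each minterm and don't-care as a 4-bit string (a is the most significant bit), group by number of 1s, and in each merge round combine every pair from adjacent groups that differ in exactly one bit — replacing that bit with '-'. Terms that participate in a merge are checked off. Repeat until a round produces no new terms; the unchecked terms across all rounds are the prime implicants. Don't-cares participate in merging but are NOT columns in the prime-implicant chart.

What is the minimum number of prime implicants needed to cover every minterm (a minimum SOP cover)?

Round 0: 0000✓ 0001✓ 0010✓ 0011✓ 0100✓ 0101✓ 1001✓ 1010✓ 1011✓ 1101✓ 1110✓
Round 1: -001✓ -010✓ -011✓ -101✓ 0-00✓ 0-01✓ 00-0✓ 00-1✓ 000-✓ 001-✓ 010-✓ 1-01✓ 1-10 10-1✓ 101-✓
Round 2: --01 -0-1 -01- 0-0- 00--
PIs = {--01, -0-1, -01-, 0-0-, 00--, 1-10}
Coverage chart:
  m0: 0-0-,00--
  m1: --01,-0-1,0-0-,00--
  m2: -01-,00--
  m3: -0-1,-01-,00--
  m10: -01-,1-10
  m13: --01 ←essential
  m14: 1-10 ←essential
Essential: --01, 1-10
Petrick residual → 00--
Min cover (3 terms): c'd + a'b' + acd'

3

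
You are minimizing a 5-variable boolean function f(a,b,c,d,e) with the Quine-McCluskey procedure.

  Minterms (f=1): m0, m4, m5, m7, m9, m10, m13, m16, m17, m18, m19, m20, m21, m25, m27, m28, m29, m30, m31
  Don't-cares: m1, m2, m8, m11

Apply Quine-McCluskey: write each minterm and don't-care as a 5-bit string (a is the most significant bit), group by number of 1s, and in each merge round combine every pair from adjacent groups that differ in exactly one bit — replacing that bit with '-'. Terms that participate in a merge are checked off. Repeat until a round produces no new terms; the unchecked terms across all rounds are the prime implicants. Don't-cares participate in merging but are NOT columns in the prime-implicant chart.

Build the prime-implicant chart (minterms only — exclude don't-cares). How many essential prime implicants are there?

[col 0] 00000*, 00001*, 00010*, 00100*, 00101*, 00111*, 01000*, 01001*, 01010*, 01011*, 01101*, 10000*, 10001*, 10010*, 10011*, 10100*, 10101*, 11001*, 11011*, 11100*, 11101*, 11110*, 11111*
[col 1] -0000*, -0001*, -0010*, -0100*, -0101*, -1001*, -1011*, -1101*, 0-000*, 0-001*, 0-010*, 0-101*, 00-00*, 00-01*, 000-0*, 0000-*, 001-1, 0010-*, 01-01*, 010-0*, 010-1*, 0100-*, 0101-*, 1-001*, 1-011*, 1-100*, 1-101*, 10-00*, 10-01*, 100-0*, 100-1*, 1000-*, 1001-*, 1010-*, 11-01*, 11-11*, 110-1*, 111-0*, 111-1*, 1110-*, 1111-*
[col 2] --001*, --101*, -0-00*, -0-01*, -00-0, -000-*, -010-*, -1-01*, -10-1, 0--01*, 0-0-0, 0-00-, 00-0-*, 010--, 1--01*, 1-0-1, 1-10-, 10-0-*, 100--, 11--1, 111--
[col 3] ---01, -0-0-
Prime implicants: ---01, -0-0-, -00-0, -10-1, 0-0-0, 0-00-, 001-1, 010--, 1-0-1, 1-10-, 100--, 11--1, 111--
PI chart (minterm → PIs covering it):
  0 | -0-0-,-00-0,0-0-0,0-00-
  4 | -0-0-  (sole → essential)
  5 | ---01,-0-0-,001-1
  7 | 001-1  (sole → essential)
  9 | ---01,-10-1,0-00-,010--
  10 | 0-0-0,010--
  13 | ---01  (sole → essential)
  16 | -0-0-,-00-0,100--
  17 | ---01,-0-0-,1-0-1,100--
  18 | -00-0,100--
  19 | 1-0-1,100--
  20 | -0-0-,1-10-
  21 | ---01,-0-0-,1-10-
  25 | ---01,-10-1,1-0-1,11--1
  27 | -10-1,1-0-1,11--1
  28 | 1-10-,111--
  29 | ---01,1-10-,11--1,111--
  30 | 111--  (sole → essential)
  31 | 11--1,111--
Essential prime implicants: ---01, -0-0-, 001-1, 111--

4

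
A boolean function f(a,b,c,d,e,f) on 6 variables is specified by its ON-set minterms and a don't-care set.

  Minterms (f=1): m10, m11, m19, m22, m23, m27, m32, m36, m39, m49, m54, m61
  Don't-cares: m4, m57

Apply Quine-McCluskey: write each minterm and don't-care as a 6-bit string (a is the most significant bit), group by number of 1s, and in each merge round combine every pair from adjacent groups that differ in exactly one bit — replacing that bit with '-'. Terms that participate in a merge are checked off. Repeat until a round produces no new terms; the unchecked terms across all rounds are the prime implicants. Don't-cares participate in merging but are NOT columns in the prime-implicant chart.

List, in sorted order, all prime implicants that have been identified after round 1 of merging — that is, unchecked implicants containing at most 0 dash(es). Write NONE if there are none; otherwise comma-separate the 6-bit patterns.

100111

[col 0] 000100*, 001010*, 001011*, 010011*, 010110*, 010111*, 011011*, 100000*, 100100*, 100111, 110001*, 110110*, 111001*, 111101*
[col 1] -00100, -10110, 0-1011, 00101-, 01-011, 010-11, 01011-, 100-00, 11-001, 111-01
Prime implicants: -00100, -10110, 0-1011, 00101-, 01-011, 010-11, 01011-, 100-00, 100111, 11-001, 111-01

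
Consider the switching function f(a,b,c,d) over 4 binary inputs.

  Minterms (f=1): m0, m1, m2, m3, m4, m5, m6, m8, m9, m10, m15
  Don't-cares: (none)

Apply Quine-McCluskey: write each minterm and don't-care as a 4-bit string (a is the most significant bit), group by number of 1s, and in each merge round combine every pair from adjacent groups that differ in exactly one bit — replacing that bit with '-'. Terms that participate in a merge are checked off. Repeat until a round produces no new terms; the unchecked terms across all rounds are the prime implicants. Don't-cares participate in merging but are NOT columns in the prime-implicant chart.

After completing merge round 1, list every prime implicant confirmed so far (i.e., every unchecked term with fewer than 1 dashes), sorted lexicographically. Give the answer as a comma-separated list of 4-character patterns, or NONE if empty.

size-2^0 implicants → 0000(✓)  0001(✓)  0010(✓)  0011(✓)  0100(✓)  0101(✓)  0110(✓)  1000(✓)  1001(✓)  1010(✓)  1111
size-2^1 implicants → -000(✓)  -001(✓)  -010(✓)  0-00(✓)  0-01(✓)  0-10(✓)  00-0(✓)  00-1(✓)  000-(✓)  001-(✓)  01-0(✓)  010-(✓)  10-0(✓)  100-(✓)
size-2^2 implicants → -0-0  -00-  0--0  0-0-  00--
Unchecked terms (primes): -0-0, -00-, 0--0, 0-0-, 00--, 1111

1111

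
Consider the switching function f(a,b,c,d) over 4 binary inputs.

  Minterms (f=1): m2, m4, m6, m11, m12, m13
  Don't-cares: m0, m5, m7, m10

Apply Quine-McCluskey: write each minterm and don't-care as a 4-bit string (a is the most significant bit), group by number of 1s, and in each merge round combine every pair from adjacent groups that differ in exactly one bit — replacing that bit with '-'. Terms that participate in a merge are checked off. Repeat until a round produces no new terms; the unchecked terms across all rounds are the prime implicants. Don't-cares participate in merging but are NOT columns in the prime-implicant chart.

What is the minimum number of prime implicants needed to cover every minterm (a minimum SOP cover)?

[col 0] 0000*, 0010*, 0100*, 0101*, 0110*, 0111*, 1010*, 1011*, 1100*, 1101*
[col 1] -010, -100*, -101*, 0-00*, 0-10*, 00-0*, 01-0*, 01-1*, 010-*, 011-*, 101-, 110-*
[col 2] -10-, 0--0, 01--
Prime implicants: -010, -10-, 0--0, 01--, 101-
PI chart (minterm → PIs covering it):
  2 | -010,0--0
  4 | -10-,0--0,01--
  6 | 0--0,01--
  11 | 101-  (sole → essential)
  12 | -10-  (sole → essential)
  13 | -10-  (sole → essential)
Essential prime implicants: -10-, 101-
Petrick residual → 0--0
Minimum SOP uses 3 PIs: bc' + a'd' + ab'c

3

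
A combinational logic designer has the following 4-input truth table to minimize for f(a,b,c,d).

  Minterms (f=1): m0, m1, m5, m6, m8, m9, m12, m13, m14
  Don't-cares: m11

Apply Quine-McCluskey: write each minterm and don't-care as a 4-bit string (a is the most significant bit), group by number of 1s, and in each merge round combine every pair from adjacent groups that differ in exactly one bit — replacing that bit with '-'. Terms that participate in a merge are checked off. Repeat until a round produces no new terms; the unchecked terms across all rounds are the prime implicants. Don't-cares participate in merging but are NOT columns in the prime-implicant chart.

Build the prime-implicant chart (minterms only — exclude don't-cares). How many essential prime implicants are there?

[col 0] 0000*, 0001*, 0101*, 0110*, 1000*, 1001*, 1011*, 1100*, 1101*, 1110*
[col 1] -000*, -001*, -101*, -110, 0-01*, 000-*, 1-00*, 1-01*, 10-1, 100-*, 11-0, 110-*
[col 2] --01, -00-, 1-0-
Prime implicants: --01, -00-, -110, 1-0-, 10-1, 11-0
PI chart (minterm → PIs covering it):
  0 | -00-  (sole → essential)
  1 | --01,-00-
  5 | --01  (sole → essential)
  6 | -110  (sole → essential)
  8 | -00-,1-0-
  9 | --01,-00-,1-0-,10-1
  12 | 1-0-,11-0
  13 | --01,1-0-
  14 | -110,11-0
Essential prime implicants: --01, -00-, -110

3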